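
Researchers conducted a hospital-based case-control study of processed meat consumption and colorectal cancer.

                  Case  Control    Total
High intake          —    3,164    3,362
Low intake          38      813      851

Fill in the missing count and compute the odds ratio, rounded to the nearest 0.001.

1.339

The missing cell is in the exposed row: 3362 − 3164 = 198.
So a = 198, b = 3164, c = 38, d = 813.
OR = (a·d)/(b·c) = (198 × 813) / (3164 × 38) = 160974 / 120232 = 1.33886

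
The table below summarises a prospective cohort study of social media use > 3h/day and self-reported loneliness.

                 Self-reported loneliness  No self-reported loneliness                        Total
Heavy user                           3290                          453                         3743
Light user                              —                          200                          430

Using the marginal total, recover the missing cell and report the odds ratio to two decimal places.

6.32

The missing cell is in the unexposed row: 430 − 200 = 230.
So a = 3290, b = 453, c = 230, d = 200.
OR = (a·d)/(b·c) = (3290 × 200) / (453 × 230) = 658000 / 104190 = 6.31539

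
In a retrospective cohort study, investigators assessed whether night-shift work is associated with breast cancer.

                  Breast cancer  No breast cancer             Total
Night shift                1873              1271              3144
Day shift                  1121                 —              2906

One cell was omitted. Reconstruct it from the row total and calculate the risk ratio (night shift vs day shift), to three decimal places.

1.544

The missing cell is in the unexposed row: 2906 − 1121 = 1785.
So a = 1873, b = 1271, c = 1121, d = 1785.
RR = [a/(a+b)] / [c/(c+d)] = (1873/3144) / (1121/2906) = 0.59574/0.38575 = 1.54435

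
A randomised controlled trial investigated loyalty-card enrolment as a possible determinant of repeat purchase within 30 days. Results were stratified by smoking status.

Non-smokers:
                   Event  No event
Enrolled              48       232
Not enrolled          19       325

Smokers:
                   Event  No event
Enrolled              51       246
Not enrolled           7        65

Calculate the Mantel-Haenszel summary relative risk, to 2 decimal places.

2.57

RR_MH = Σ(aᵢ·n₀ᵢ/nᵢ) / Σ(cᵢ·n₁ᵢ/nᵢ), with n₁ᵢ = aᵢ+bᵢ (exposed), n₀ᵢ = cᵢ+dᵢ (unexposed), nᵢ = n₁ᵢ+n₀ᵢ.
Stratum 1 (Non-smokers): n₁ = 280, n₀ = 344, n = 624; a·n₀/n = 48·344/624 = 26.4615; c·n₁/n = 19·280/624 = 8.5256
Stratum 2 (Smokers): n₁ = 297, n₀ = 72, n = 369; a·n₀/n = 51·72/369 = 9.9512; c·n₁/n = 7·297/369 = 5.6341
RR_MH = (26.4615 + 9.9512) / (8.5256 + 5.6341) = 36.4128 / 14.1598 = 2.57156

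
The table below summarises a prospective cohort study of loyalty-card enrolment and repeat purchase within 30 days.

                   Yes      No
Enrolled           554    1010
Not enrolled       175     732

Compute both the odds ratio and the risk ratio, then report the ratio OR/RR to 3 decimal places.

1.250

Cells: a = 554, b = 1010, c = 175, d = 732.
OR = (554·732)/(1010·175) = 405528/176750 = 2.29436
Risk in exposed = 554/1564 = 0.35422; risk in unexposed = 175/907 = 0.19294; RR = 1.83587
OR/RR = 2.29436 / 1.83587 = 1.24974
The outcome is not rare, so the OR lies further from 1 than the RR.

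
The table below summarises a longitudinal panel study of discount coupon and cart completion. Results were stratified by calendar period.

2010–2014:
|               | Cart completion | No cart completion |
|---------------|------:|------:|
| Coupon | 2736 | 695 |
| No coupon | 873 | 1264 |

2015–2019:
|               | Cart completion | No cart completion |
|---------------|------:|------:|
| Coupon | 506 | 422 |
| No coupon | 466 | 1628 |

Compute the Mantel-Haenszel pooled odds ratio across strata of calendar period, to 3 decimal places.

5.135

OR_MH = Σ(aᵢdᵢ/nᵢ) / Σ(bᵢcᵢ/nᵢ), where nᵢ is the stratum total.
Stratum 1 (2010–2014): n = 5568; a·d/n = 2736·1264/5568 = 621.1034; b·c/n = 695·873/5568 = 108.9682
Stratum 2 (2015–2019): n = 3022; a·d/n = 506·1628/3022 = 272.5903; b·c/n = 422·466/3022 = 65.0735
OR_MH = (621.1034 + 272.5903) / (108.9682 + 65.0735) = 893.6938 / 174.0417 = 5.13494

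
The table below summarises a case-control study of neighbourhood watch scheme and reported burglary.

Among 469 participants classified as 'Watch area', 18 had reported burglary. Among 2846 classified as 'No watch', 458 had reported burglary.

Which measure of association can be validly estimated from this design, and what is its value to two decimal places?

0.21

From the description: a = 18, b = 451, c = 458, d = 2388.
This is a case-control study: participants were sampled on outcome status, so risks in the source population cannot be estimated directly — relative risk is not valid here. The odds ratio is the appropriate measure.
OR = (a·d)/(b·c) = (18 × 2388) / (451 × 458) = 42984 / 206558 = 0.20810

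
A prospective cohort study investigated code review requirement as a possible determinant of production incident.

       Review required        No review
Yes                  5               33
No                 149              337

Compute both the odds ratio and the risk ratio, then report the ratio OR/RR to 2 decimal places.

Reading the table with exposure as columns: a = 5 (Review required, case), b = 149 (Review required, non-case), c = 33 (No review, case), d = 337.
OR = (5·337)/(149·33) = 1685/4917 = 0.34269
Risk in exposed = 5/154 = 0.03247; risk in unexposed = 33/370 = 0.08919; RR = 0.36403
OR/RR = 0.34269 / 0.36403 = 0.94137
The outcome is rare in both groups, so OR ≈ RR (ratio near 1).

0.94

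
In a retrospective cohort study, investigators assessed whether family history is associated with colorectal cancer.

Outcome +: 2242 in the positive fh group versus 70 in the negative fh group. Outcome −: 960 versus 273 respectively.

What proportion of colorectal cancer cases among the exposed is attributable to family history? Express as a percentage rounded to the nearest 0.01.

70.85

From the description: a = 2242, b = 960, c = 70, d = 273.
Risk in exposed = 2242/3202 = 0.70019; risk in unexposed = 70/343 = 0.20408.
RR = 0.70019/0.20408 = 3.43092
AR% = (RR − 1)/RR × 100 = (3.43092 − 1)/3.43092 × 100 = 70.8533%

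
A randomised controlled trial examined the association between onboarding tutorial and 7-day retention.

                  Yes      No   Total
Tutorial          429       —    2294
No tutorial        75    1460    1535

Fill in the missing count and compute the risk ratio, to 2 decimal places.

The missing cell is in the exposed row: 2294 − 429 = 1865.
So a = 429, b = 1865, c = 75, d = 1460.
RR = [a/(a+b)] / [c/(c+d)] = (429/2294) / (75/1535) = 0.18701/0.04886 = 3.82746

3.83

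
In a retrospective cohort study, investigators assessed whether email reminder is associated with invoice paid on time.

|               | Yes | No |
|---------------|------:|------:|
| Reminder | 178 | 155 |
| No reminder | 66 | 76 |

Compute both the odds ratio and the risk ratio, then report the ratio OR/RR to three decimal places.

Cells: a = 178, b = 155, c = 66, d = 76.
OR = (178·76)/(155·66) = 13528/10230 = 1.32239
Risk in exposed = 178/333 = 0.53453; risk in unexposed = 66/142 = 0.46479; RR = 1.15006
OR/RR = 1.32239 / 1.15006 = 1.14984
The outcome is not rare, so the OR lies further from 1 than the RR.

1.150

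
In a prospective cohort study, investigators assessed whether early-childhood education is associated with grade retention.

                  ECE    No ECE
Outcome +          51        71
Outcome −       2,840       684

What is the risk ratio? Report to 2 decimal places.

0.19

Reading the table with exposure as columns: a = 51 (ECE, case), b = 2840 (ECE, non-case), c = 71 (No ECE, case), d = 684.
Risk in exposed = 51/2891 = 0.01764; risk in unexposed = 71/755 = 0.09404.
RR = 0.01764 / 0.09404 = 0.18759
The risk is 81% lower among the exposed than among the unexposed.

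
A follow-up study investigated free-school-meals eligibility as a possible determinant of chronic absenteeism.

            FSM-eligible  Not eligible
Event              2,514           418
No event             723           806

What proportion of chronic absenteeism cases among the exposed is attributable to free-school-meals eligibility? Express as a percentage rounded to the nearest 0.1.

Reading the table with exposure as columns: a = 2514 (FSM-eligible, case), b = 723 (FSM-eligible, non-case), c = 418 (Not eligible, case), d = 806.
Risk in exposed = 2514/3237 = 0.77665; risk in unexposed = 418/1224 = 0.34150.
RR = 0.77665/0.34150 = 2.27420
AR% = (RR − 1)/RR × 100 = (2.27420 − 1)/2.27420 × 100 = 56.0284%

56.0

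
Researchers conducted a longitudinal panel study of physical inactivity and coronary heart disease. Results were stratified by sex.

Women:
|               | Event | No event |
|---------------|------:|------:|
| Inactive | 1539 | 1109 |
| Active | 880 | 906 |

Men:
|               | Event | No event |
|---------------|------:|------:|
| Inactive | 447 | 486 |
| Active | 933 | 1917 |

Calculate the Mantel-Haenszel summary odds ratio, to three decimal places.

1.591

OR_MH = Σ(aᵢdᵢ/nᵢ) / Σ(bᵢcᵢ/nᵢ), where nᵢ is the stratum total.
Stratum 1 (Women): n = 4434; a·d/n = 1539·906/4434 = 314.4641; b·c/n = 1109·880/4434 = 220.0992
Stratum 2 (Men): n = 3783; a·d/n = 447·1917/3783 = 226.5131; b·c/n = 486·933/3783 = 119.8620
OR_MH = (314.4641 + 226.5131) / (220.0992 + 119.8620) = 540.9772 / 339.9612 = 1.59129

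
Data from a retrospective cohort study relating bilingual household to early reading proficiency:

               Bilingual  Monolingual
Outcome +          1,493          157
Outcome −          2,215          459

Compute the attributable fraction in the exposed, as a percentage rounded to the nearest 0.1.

Reading the table with exposure as columns: a = 1493 (Bilingual, case), b = 2215 (Bilingual, non-case), c = 157 (Monolingual, case), d = 459.
Risk in exposed = 1493/3708 = 0.40264; risk in unexposed = 157/616 = 0.25487.
RR = 0.40264/0.25487 = 1.57980
AR% = (RR − 1)/RR × 100 = (1.57980 − 1)/1.57980 × 100 = 36.7007%

36.7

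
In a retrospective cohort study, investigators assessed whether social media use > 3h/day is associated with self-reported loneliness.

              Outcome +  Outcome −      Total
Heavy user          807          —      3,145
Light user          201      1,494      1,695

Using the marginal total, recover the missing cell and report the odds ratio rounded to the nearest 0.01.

The missing cell is in the exposed row: 3145 − 807 = 2338.
So a = 807, b = 2338, c = 201, d = 1494.
OR = (a·d)/(b·c) = (807 × 1494) / (2338 × 201) = 1205658 / 469938 = 2.56557

2.57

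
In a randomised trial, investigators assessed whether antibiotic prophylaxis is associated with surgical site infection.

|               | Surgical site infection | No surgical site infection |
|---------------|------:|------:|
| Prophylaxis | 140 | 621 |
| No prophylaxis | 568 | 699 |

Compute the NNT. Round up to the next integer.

4

Risk in treated group = 140/761 = 0.18397; risk in control = 568/1267 = 0.44830.
Absolute risk reduction = 0.44830 − 0.18397 = 0.26433
NNT = 1 / ARR = 1 / 0.26433 = 3.783 → round up → 4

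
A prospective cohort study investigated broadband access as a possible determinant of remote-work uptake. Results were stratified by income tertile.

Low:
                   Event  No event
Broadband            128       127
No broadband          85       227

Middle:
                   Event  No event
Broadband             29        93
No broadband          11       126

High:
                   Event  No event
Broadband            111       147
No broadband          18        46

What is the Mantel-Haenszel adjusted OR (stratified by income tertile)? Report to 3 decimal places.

OR_MH = Σ(aᵢdᵢ/nᵢ) / Σ(bᵢcᵢ/nᵢ), where nᵢ is the stratum total.
Stratum 1 (Low): n = 567; a·d/n = 128·227/567 = 51.2451; b·c/n = 127·85/567 = 19.0388
Stratum 2 (Middle): n = 259; a·d/n = 29·126/259 = 14.1081; b·c/n = 93·11/259 = 3.9498
Stratum 3 (High): n = 322; a·d/n = 111·46/322 = 15.8571; b·c/n = 147·18/322 = 8.2174
OR_MH = (51.2451 + 14.1081 + 15.8571) / (19.0388 + 3.9498 + 8.2174) = 81.2104 / 31.2060 = 2.60240

2.602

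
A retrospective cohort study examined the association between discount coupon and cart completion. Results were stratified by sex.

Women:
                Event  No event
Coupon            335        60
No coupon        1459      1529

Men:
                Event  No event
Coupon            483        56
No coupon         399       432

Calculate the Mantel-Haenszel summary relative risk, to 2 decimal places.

RR_MH = Σ(aᵢ·n₀ᵢ/nᵢ) / Σ(cᵢ·n₁ᵢ/nᵢ), with n₁ᵢ = aᵢ+bᵢ (exposed), n₀ᵢ = cᵢ+dᵢ (unexposed), nᵢ = n₁ᵢ+n₀ᵢ.
Stratum 1 (Women): n₁ = 395, n₀ = 2988, n = 3383; a·n₀/n = 335·2988/3383 = 295.8853; c·n₁/n = 1459·395/3383 = 170.3532
Stratum 2 (Men): n₁ = 539, n₀ = 831, n = 1370; a·n₀/n = 483·831/1370 = 292.9730; c·n₁/n = 399·539/1370 = 156.9788
RR_MH = (295.8853 + 292.9730) / (170.3532 + 156.9788) = 588.8583 / 327.3321 = 1.79896

1.80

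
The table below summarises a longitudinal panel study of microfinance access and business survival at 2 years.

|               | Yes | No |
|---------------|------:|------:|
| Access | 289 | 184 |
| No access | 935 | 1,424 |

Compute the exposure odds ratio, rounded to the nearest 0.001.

Cells: a = 289, b = 184, c = 935, d = 1424.
OR = (a·d)/(b·c) = (289 × 1424) / (184 × 935) = 411536 / 172040 = 2.39209
The odds of business survival at 2 years are about 2.39 times as high in the access group.

2.392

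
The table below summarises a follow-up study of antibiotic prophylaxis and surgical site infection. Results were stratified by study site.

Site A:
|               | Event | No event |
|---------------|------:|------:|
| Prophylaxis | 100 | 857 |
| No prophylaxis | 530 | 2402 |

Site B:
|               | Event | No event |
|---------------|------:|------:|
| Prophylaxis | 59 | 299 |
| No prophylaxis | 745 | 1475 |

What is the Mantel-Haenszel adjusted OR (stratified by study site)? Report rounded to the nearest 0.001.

0.470

OR_MH = Σ(aᵢdᵢ/nᵢ) / Σ(bᵢcᵢ/nᵢ), where nᵢ is the stratum total.
Stratum 1 (Site A): n = 3889; a·d/n = 100·2402/3889 = 61.7639; b·c/n = 857·530/3889 = 116.7935
Stratum 2 (Site B): n = 2578; a·d/n = 59·1475/2578 = 33.7568; b·c/n = 299·745/2578 = 86.4061
OR_MH = (61.7639 + 33.7568) / (116.7935 + 86.4061) = 95.5207 / 203.1996 = 0.47008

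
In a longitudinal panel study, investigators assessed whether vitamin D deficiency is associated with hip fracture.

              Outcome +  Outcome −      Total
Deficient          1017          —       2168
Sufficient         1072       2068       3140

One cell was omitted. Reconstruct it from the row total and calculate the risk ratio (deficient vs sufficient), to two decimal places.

The missing cell is in the exposed row: 2168 − 1017 = 1151.
So a = 1017, b = 1151, c = 1072, d = 2068.
RR = [a/(a+b)] / [c/(c+d)] = (1017/2168) / (1072/3140) = 0.46910/0.34140 = 1.37403

1.37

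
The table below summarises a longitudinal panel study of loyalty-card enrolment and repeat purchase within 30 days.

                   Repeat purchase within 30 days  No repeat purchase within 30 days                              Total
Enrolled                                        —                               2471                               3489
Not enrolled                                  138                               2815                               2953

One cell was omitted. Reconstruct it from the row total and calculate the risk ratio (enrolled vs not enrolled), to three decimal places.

The missing cell is in the exposed row: 3489 − 2471 = 1018.
So a = 1018, b = 2471, c = 138, d = 2815.
RR = [a/(a+b)] / [c/(c+d)] = (1018/3489) / (138/2953) = 0.29177/0.04673 = 6.24354

6.244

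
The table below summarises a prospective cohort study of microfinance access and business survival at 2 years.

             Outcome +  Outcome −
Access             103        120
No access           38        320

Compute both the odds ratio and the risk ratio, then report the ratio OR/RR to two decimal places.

Cells: a = 103, b = 120, c = 38, d = 320.
OR = (103·320)/(120·38) = 32960/4560 = 7.22807
Risk in exposed = 103/223 = 0.46188; risk in unexposed = 38/358 = 0.10615; RR = 4.35143
OR/RR = 7.22807 / 4.35143 = 1.66108
The outcome is not rare, so the OR lies further from 1 than the RR.

1.66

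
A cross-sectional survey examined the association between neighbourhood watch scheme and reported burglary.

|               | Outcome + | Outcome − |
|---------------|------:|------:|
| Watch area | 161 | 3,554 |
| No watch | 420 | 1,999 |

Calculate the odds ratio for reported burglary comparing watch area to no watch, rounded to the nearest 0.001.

0.216

Cells: a = 161, b = 3554, c = 420, d = 1999.
OR = (a·d)/(b·c) = (161 × 1999) / (3554 × 420) = 321839 / 1492680 = 0.21561
Exposure is associated with lower odds of reported burglary (OR = 0.22 < 1).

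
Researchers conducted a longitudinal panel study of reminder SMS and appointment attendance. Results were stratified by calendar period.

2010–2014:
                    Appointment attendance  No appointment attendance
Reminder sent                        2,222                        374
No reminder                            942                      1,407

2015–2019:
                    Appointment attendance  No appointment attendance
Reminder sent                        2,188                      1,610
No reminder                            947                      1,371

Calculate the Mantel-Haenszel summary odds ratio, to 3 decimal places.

OR_MH = Σ(aᵢdᵢ/nᵢ) / Σ(bᵢcᵢ/nᵢ), where nᵢ is the stratum total.
Stratum 1 (2010–2014): n = 4945; a·d/n = 2222·1407/4945 = 632.2253; b·c/n = 374·942/4945 = 71.2453
Stratum 2 (2015–2019): n = 6116; a·d/n = 2188·1371/6116 = 490.4755; b·c/n = 1610·947/6116 = 249.2920
OR_MH = (632.2253 + 490.4755) / (71.2453 + 249.2920) = 1122.7008 / 320.5373 = 3.50256

3.503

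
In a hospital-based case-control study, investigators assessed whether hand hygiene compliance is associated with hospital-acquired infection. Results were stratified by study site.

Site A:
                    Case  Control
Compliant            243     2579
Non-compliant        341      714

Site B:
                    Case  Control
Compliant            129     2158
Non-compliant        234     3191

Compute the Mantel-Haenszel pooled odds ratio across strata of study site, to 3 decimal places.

0.371

OR_MH = Σ(aᵢdᵢ/nᵢ) / Σ(bᵢcᵢ/nᵢ), where nᵢ is the stratum total.
Stratum 1 (Site A): n = 3877; a·d/n = 243·714/3877 = 44.7516; b·c/n = 2579·341/3877 = 226.8349
Stratum 2 (Site B): n = 5712; a·d/n = 129·3191/5712 = 72.0657; b·c/n = 2158·234/5712 = 88.4055
OR_MH = (44.7516 + 72.0657) / (226.8349 + 88.4055) = 116.8173 / 315.2404 = 0.37057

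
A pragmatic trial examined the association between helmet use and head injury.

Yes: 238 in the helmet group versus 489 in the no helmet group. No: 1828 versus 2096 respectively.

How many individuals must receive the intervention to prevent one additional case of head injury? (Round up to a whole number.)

Risk in treated group = 238/2066 = 0.11520; risk in control = 489/2585 = 0.18917.
Absolute risk reduction = 0.18917 − 0.11520 = 0.07397
NNT = 1 / ARR = 1 / 0.07397 = 13.519 → round up → 14

14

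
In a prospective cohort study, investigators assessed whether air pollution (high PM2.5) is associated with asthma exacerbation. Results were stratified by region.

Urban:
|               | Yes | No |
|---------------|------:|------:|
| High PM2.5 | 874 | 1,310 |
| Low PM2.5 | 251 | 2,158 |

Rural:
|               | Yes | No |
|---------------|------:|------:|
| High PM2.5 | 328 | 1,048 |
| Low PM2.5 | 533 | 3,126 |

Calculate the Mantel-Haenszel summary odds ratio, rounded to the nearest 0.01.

3.37

OR_MH = Σ(aᵢdᵢ/nᵢ) / Σ(bᵢcᵢ/nᵢ), where nᵢ is the stratum total.
Stratum 1 (Urban): n = 4593; a·d/n = 874·2158/4593 = 410.6449; b·c/n = 1310·251/4593 = 71.5894
Stratum 2 (Rural): n = 5035; a·d/n = 328·3126/5035 = 203.6401; b·c/n = 1048·533/5035 = 110.9402
OR_MH = (410.6449 + 203.6401) / (71.5894 + 110.9402) = 614.2850 / 182.5296 = 3.36540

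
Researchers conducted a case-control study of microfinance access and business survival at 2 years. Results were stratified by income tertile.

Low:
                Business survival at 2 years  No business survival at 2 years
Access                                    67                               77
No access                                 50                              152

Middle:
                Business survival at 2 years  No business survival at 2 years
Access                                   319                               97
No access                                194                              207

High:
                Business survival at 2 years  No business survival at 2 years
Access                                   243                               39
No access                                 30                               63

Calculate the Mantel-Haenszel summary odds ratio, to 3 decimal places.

4.053

OR_MH = Σ(aᵢdᵢ/nᵢ) / Σ(bᵢcᵢ/nᵢ), where nᵢ is the stratum total.
Stratum 1 (Low): n = 346; a·d/n = 67·152/346 = 29.4335; b·c/n = 77·50/346 = 11.1272
Stratum 2 (Middle): n = 817; a·d/n = 319·207/817 = 80.8237; b·c/n = 97·194/817 = 23.0330
Stratum 3 (High): n = 375; a·d/n = 243·63/375 = 40.8240; b·c/n = 39·30/375 = 3.1200
OR_MH = (29.4335 + 80.8237 + 40.8240) / (11.1272 + 23.0330 + 3.1200) = 151.0813 / 37.2802 = 4.05259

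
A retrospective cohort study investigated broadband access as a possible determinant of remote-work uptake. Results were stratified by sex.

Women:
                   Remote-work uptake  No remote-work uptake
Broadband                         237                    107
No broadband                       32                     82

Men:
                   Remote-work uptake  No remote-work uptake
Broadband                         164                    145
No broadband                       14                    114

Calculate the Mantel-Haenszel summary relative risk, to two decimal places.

RR_MH = Σ(aᵢ·n₀ᵢ/nᵢ) / Σ(cᵢ·n₁ᵢ/nᵢ), with n₁ᵢ = aᵢ+bᵢ (exposed), n₀ᵢ = cᵢ+dᵢ (unexposed), nᵢ = n₁ᵢ+n₀ᵢ.
Stratum 1 (Women): n₁ = 344, n₀ = 114, n = 458; a·n₀/n = 237·114/458 = 58.9913; c·n₁/n = 32·344/458 = 24.0349
Stratum 2 (Men): n₁ = 309, n₀ = 128, n = 437; a·n₀/n = 164·128/437 = 48.0366; c·n₁/n = 14·309/437 = 9.8993
RR_MH = (58.9913 + 48.0366) / (24.0349 + 9.8993) = 107.0279 / 33.9342 = 3.15398

3.15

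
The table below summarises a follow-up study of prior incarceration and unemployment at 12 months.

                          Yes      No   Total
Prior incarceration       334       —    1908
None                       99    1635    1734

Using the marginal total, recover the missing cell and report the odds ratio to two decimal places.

The missing cell is in the exposed row: 1908 − 334 = 1574.
So a = 334, b = 1574, c = 99, d = 1635.
OR = (a·d)/(b·c) = (334 × 1635) / (1574 × 99) = 546090 / 155826 = 3.50449

3.50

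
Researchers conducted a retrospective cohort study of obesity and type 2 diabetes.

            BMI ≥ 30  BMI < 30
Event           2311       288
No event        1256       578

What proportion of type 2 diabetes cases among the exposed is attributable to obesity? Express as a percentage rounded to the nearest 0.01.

48.67

Reading the table with exposure as columns: a = 2311 (BMI ≥ 30, case), b = 1256 (BMI ≥ 30, non-case), c = 288 (BMI < 30, case), d = 578.
Risk in exposed = 2311/3567 = 0.64788; risk in unexposed = 288/866 = 0.33256.
RR = 0.64788/0.33256 = 1.94815
AR% = (RR − 1)/RR × 100 = (1.94815 − 1)/1.94815 × 100 = 48.6692%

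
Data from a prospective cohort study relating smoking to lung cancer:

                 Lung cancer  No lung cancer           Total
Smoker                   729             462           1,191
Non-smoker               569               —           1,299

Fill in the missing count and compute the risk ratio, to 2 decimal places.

The missing cell is in the unexposed row: 1299 − 569 = 730.
So a = 729, b = 462, c = 569, d = 730.
RR = [a/(a+b)] / [c/(c+d)] = (729/1191) / (569/1299) = 0.61209/0.43803 = 1.39737

1.40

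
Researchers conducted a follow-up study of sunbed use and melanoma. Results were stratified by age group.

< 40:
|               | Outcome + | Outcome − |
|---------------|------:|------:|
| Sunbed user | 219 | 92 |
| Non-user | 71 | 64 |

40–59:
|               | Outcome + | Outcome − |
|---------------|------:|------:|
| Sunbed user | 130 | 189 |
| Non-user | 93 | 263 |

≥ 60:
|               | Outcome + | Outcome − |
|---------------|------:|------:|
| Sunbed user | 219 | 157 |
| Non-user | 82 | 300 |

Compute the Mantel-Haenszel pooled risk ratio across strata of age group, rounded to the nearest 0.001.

RR_MH = Σ(aᵢ·n₀ᵢ/nᵢ) / Σ(cᵢ·n₁ᵢ/nᵢ), with n₁ᵢ = aᵢ+bᵢ (exposed), n₀ᵢ = cᵢ+dᵢ (unexposed), nᵢ = n₁ᵢ+n₀ᵢ.
Stratum 1 (< 40): n₁ = 311, n₀ = 135, n = 446; a·n₀/n = 219·135/446 = 66.2892; c·n₁/n = 71·311/446 = 49.5090
Stratum 2 (40–59): n₁ = 319, n₀ = 356, n = 675; a·n₀/n = 130·356/675 = 68.5630; c·n₁/n = 93·319/675 = 43.9511
Stratum 3 (≥ 60): n₁ = 376, n₀ = 382, n = 758; a·n₀/n = 219·382/758 = 110.3668; c·n₁/n = 82·376/758 = 40.6755
RR_MH = (66.2892 + 68.5630 + 110.3668) / (49.5090 + 43.9511 + 40.6755) = 245.2190 / 134.1355 = 1.82814

1.828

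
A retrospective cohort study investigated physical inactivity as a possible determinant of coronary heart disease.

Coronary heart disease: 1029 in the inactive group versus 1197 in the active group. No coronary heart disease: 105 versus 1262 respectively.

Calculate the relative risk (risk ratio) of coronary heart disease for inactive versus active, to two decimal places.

From the description: a = 1029, b = 105, c = 1197, d = 1262.
Risk in exposed = 1029/1134 = 0.90741; risk in unexposed = 1197/2459 = 0.48678.
RR = 0.90741 / 0.48678 = 1.86409
The risk among the exposed is 1.86 times that among the unexposed.

1.86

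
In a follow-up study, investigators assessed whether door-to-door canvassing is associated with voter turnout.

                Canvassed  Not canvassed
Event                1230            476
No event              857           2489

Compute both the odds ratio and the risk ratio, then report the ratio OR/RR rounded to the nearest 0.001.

2.044

Reading the table with exposure as columns: a = 1230 (Canvassed, case), b = 857 (Canvassed, non-case), c = 476 (Not canvassed, case), d = 2489.
OR = (1230·2489)/(857·476) = 3061470/407932 = 7.50485
Risk in exposed = 1230/2087 = 0.58936; risk in unexposed = 476/2965 = 0.16054; RR = 3.67114
OR/RR = 7.50485 / 3.67114 = 2.04429
The outcome is not rare, so the OR lies further from 1 than the RR.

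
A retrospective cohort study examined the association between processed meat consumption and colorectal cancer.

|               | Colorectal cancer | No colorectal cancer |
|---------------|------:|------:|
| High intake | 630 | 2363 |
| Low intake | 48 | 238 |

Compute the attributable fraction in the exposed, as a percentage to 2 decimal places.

20.27

Cells: a = 630, b = 2363, c = 48, d = 238.
Risk in exposed = 630/2993 = 0.21049; risk in unexposed = 48/286 = 0.16783.
RR = 0.21049/0.16783 = 1.25418
AR% = (RR − 1)/RR × 100 = (1.25418 − 1)/1.25418 × 100 = 20.2664%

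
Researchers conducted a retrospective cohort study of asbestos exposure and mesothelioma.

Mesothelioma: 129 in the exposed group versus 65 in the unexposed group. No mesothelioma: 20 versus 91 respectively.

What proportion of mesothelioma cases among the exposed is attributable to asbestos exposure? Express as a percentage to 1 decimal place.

51.9

From the description: a = 129, b = 20, c = 65, d = 91.
Risk in exposed = 129/149 = 0.86577; risk in unexposed = 65/156 = 0.41667.
RR = 0.86577/0.41667 = 2.07785
AR% = (RR − 1)/RR × 100 = (2.07785 − 1)/2.07785 × 100 = 51.8734%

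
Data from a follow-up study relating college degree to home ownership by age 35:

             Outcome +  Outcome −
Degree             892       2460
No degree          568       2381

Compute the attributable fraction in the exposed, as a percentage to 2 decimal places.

27.62

Cells: a = 892, b = 2460, c = 568, d = 2381.
Risk in exposed = 892/3352 = 0.26611; risk in unexposed = 568/2949 = 0.19261.
RR = 0.26611/0.19261 = 1.38162
AR% = (RR − 1)/RR × 100 = (1.38162 − 1)/1.38162 × 100 = 27.6210%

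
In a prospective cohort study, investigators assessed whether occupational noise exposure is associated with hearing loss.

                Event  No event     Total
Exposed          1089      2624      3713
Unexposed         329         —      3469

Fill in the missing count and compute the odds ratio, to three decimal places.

3.961

The missing cell is in the unexposed row: 3469 − 329 = 3140.
So a = 1089, b = 2624, c = 329, d = 3140.
OR = (a·d)/(b·c) = (1089 × 3140) / (2624 × 329) = 3419460 / 863296 = 3.96094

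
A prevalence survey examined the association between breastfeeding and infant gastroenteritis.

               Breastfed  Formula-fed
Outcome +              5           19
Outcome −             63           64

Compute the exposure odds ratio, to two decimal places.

Reading the table with exposure as columns: a = 5 (Breastfed, case), b = 63 (Breastfed, non-case), c = 19 (Formula-fed, case), d = 64.
OR = (a·d)/(b·c) = (5 × 64) / (63 × 19) = 320 / 1197 = 0.26734
Exposure is associated with lower odds of infant gastroenteritis (OR = 0.27 < 1).

0.27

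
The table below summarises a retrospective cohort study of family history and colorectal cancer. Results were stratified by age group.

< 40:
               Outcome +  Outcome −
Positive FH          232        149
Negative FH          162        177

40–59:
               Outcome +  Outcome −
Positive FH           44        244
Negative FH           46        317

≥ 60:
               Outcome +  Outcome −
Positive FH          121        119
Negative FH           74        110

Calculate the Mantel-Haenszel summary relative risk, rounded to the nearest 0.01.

RR_MH = Σ(aᵢ·n₀ᵢ/nᵢ) / Σ(cᵢ·n₁ᵢ/nᵢ), with n₁ᵢ = aᵢ+bᵢ (exposed), n₀ᵢ = cᵢ+dᵢ (unexposed), nᵢ = n₁ᵢ+n₀ᵢ.
Stratum 1 (< 40): n₁ = 381, n₀ = 339, n = 720; a·n₀/n = 232·339/720 = 109.2333; c·n₁/n = 162·381/720 = 85.7250
Stratum 2 (40–59): n₁ = 288, n₀ = 363, n = 651; a·n₀/n = 44·363/651 = 24.5346; c·n₁/n = 46·288/651 = 20.3502
Stratum 3 (≥ 60): n₁ = 240, n₀ = 184, n = 424; a·n₀/n = 121·184/424 = 52.5094; c·n₁/n = 74·240/424 = 41.8868
RR_MH = (109.2333 + 24.5346 + 52.5094) / (85.7250 + 20.3502 + 41.8868) = 186.2773 / 147.9620 = 1.25895

1.26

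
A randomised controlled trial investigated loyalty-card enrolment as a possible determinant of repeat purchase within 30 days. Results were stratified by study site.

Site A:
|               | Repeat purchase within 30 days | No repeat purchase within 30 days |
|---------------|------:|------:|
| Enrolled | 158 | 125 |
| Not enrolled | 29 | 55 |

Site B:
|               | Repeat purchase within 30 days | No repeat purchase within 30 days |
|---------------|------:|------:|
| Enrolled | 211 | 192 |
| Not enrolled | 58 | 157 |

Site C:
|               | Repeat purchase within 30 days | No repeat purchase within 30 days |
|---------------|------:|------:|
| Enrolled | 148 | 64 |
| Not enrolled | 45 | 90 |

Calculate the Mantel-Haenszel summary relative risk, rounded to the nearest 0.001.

1.906

RR_MH = Σ(aᵢ·n₀ᵢ/nᵢ) / Σ(cᵢ·n₁ᵢ/nᵢ), with n₁ᵢ = aᵢ+bᵢ (exposed), n₀ᵢ = cᵢ+dᵢ (unexposed), nᵢ = n₁ᵢ+n₀ᵢ.
Stratum 1 (Site A): n₁ = 283, n₀ = 84, n = 367; a·n₀/n = 158·84/367 = 36.1635; c·n₁/n = 29·283/367 = 22.3624
Stratum 2 (Site B): n₁ = 403, n₀ = 215, n = 618; a·n₀/n = 211·215/618 = 73.4061; c·n₁/n = 58·403/618 = 37.8220
Stratum 3 (Site C): n₁ = 212, n₀ = 135, n = 347; a·n₀/n = 148·135/347 = 57.5793; c·n₁/n = 45·212/347 = 27.4928
RR_MH = (36.1635 + 73.4061 + 57.5793) / (22.3624 + 37.8220 + 27.4928) = 167.1489 / 87.6772 = 1.90641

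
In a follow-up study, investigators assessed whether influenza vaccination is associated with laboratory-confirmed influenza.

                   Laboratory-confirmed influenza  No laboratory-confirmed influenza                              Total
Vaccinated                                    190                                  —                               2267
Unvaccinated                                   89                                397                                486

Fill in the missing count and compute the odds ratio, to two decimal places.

0.41

The missing cell is in the exposed row: 2267 − 190 = 2077.
So a = 190, b = 2077, c = 89, d = 397.
OR = (a·d)/(b·c) = (190 × 397) / (2077 × 89) = 75430 / 184853 = 0.40805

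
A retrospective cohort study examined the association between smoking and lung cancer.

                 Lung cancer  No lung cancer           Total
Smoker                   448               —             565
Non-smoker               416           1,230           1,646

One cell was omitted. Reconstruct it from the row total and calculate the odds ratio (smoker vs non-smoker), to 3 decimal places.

The missing cell is in the exposed row: 565 − 448 = 117.
So a = 448, b = 117, c = 416, d = 1230.
OR = (a·d)/(b·c) = (448 × 1230) / (117 × 416) = 551040 / 48672 = 11.32150

11.321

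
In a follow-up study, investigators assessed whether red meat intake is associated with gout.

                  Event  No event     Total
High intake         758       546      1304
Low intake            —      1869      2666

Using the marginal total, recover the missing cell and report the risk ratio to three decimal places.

1.944

The missing cell is in the unexposed row: 2666 − 1869 = 797.
So a = 758, b = 546, c = 797, d = 1869.
RR = [a/(a+b)] / [c/(c+d)] = (758/1304) / (797/2666) = 0.58129/0.29895 = 1.94444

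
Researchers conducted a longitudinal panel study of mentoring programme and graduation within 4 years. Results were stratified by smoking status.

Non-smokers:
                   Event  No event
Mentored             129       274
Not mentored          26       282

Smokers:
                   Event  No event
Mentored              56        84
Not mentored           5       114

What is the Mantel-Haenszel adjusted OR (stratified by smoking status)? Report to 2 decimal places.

OR_MH = Σ(aᵢdᵢ/nᵢ) / Σ(bᵢcᵢ/nᵢ), where nᵢ is the stratum total.
Stratum 1 (Non-smokers): n = 711; a·d/n = 129·282/711 = 51.1646; b·c/n = 274·26/711 = 10.0197
Stratum 2 (Smokers): n = 259; a·d/n = 56·114/259 = 24.6486; b·c/n = 84·5/259 = 1.6216
OR_MH = (51.1646 + 24.6486) / (10.0197 + 1.6216) = 75.8132 / 11.6413 = 6.51243

6.51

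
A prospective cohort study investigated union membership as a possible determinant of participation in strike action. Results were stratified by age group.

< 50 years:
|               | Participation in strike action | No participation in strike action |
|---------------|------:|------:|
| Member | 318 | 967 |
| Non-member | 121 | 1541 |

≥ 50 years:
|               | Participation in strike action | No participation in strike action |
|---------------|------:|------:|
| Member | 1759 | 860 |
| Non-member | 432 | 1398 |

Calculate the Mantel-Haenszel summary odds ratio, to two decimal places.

5.84

OR_MH = Σ(aᵢdᵢ/nᵢ) / Σ(bᵢcᵢ/nᵢ), where nᵢ is the stratum total.
Stratum 1 (< 50 years): n = 2947; a·d/n = 318·1541/2947 = 166.2837; b·c/n = 967·121/2947 = 39.7038
Stratum 2 (≥ 50 years): n = 4449; a·d/n = 1759·1398/4449 = 552.7269; b·c/n = 860·432/4449 = 83.5064
OR_MH = (166.2837 + 552.7269) / (39.7038 + 83.5064) = 719.0106 / 123.2102 = 5.83564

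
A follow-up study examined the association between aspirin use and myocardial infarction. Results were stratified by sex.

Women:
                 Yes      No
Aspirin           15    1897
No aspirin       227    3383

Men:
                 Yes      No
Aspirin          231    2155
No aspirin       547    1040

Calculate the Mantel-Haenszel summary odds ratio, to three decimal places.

OR_MH = Σ(aᵢdᵢ/nᵢ) / Σ(bᵢcᵢ/nᵢ), where nᵢ is the stratum total.
Stratum 1 (Women): n = 5522; a·d/n = 15·3383/5522 = 9.1896; b·c/n = 1897·227/5522 = 77.9824
Stratum 2 (Men): n = 3973; a·d/n = 231·1040/3973 = 60.4682; b·c/n = 2155·547/3973 = 296.6990
OR_MH = (9.1896 + 60.4682) / (77.9824 + 296.6990) = 69.6578 / 374.6814 = 0.18591

0.186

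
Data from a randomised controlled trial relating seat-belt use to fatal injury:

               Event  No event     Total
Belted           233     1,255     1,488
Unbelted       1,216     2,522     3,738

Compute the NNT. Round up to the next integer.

Risk in treated group = 233/1488 = 0.15659; risk in control = 1216/3738 = 0.32531.
Absolute risk reduction = 0.32531 − 0.15659 = 0.16872
NNT = 1 / ARR = 1 / 0.16872 = 5.927 → round up → 6

6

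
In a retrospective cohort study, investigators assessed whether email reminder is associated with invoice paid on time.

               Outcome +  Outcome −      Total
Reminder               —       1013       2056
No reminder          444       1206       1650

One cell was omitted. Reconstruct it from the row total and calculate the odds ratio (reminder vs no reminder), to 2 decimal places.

2.80

The missing cell is in the exposed row: 2056 − 1013 = 1043.
So a = 1043, b = 1013, c = 444, d = 1206.
OR = (a·d)/(b·c) = (1043 × 1206) / (1013 × 444) = 1257858 / 449772 = 2.79666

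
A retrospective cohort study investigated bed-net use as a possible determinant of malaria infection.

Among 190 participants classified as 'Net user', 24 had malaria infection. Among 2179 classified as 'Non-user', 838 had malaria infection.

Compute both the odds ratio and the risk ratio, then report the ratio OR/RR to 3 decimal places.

From the description: a = 24, b = 166, c = 838, d = 1341.
OR = (24·1341)/(166·838) = 32184/139108 = 0.23136
Risk in exposed = 24/190 = 0.12632; risk in unexposed = 838/2179 = 0.38458; RR = 0.32845
OR/RR = 0.23136 / 0.32845 = 0.70440
The outcome is not rare, so the OR lies further from 1 than the RR.

0.704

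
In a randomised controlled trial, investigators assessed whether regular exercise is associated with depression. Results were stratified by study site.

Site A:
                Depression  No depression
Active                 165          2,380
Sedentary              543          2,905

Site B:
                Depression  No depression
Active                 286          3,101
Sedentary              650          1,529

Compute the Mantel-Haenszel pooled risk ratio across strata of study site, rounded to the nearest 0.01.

0.33

RR_MH = Σ(aᵢ·n₀ᵢ/nᵢ) / Σ(cᵢ·n₁ᵢ/nᵢ), with n₁ᵢ = aᵢ+bᵢ (exposed), n₀ᵢ = cᵢ+dᵢ (unexposed), nᵢ = n₁ᵢ+n₀ᵢ.
Stratum 1 (Site A): n₁ = 2545, n₀ = 3448, n = 5993; a·n₀/n = 165·3448/5993 = 94.9308; c·n₁/n = 543·2545/5993 = 230.5915
Stratum 2 (Site B): n₁ = 3387, n₀ = 2179, n = 5566; a·n₀/n = 286·2179/5566 = 111.9644; c·n₁/n = 650·3387/5566 = 395.5354
RR_MH = (94.9308 + 111.9644) / (230.5915 + 395.5354) = 206.8952 / 626.1269 = 0.33044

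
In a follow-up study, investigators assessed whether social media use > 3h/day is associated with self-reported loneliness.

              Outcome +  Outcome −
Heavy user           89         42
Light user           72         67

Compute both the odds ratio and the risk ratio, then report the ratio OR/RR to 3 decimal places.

1.503

Cells: a = 89, b = 42, c = 72, d = 67.
OR = (89·67)/(42·72) = 5963/3024 = 1.97189
Risk in exposed = 89/131 = 0.67939; risk in unexposed = 72/139 = 0.51799; RR = 1.31160
OR/RR = 1.97189 / 1.31160 = 1.50343
The outcome is not rare, so the OR lies further from 1 than the RR.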